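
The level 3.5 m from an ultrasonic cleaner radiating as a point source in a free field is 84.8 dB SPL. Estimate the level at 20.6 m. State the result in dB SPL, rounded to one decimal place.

Spherical spreading from a point source gives a 20·log₁₀(r₂/r₁) drop.
L₂ = 84.8 − 20·log₁₀(20.6/3.5) = 84.8 − 15.396 = 69.40 dB SPL.

69.4 dB SPL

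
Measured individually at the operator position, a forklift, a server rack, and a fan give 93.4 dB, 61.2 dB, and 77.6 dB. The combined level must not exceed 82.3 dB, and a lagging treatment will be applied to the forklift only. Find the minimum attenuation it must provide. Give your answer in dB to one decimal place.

12.9 dB

Fixed contribution from the other sources: Σ 10^(L/10) = 10^(61.2/10) + 10^(77.6/10) = 5.886e+07 (77.70 dB).
To meet 82.3 dB overall, the treated forklift may contribute at most 10^(82.3/10) − 5.886e+07 = 1.110e+08, i.e. 80.45 dB.
So the forklift must be reduced from 93.4 to 80.45 dB: IL = 12.95 dB.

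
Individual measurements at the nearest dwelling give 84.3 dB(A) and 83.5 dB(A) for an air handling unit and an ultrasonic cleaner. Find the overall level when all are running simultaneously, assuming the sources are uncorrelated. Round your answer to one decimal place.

Incoherent sources combine by intensity addition: L_total = 10·log₁₀(Σ 10^(L_i/10)).
Σ 10^(L/10) = 10^(84.3/10) + 10^(83.5/10) = 4.930e+08.
L_total = 10·log₁₀(4.930e+08) = 86.93 dB(A).

86.9 dB(A)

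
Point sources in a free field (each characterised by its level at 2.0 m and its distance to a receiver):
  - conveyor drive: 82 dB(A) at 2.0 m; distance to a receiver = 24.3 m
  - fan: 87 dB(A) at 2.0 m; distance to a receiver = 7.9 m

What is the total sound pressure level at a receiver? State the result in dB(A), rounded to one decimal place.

First find each source's level at the receiver (point-source: −20·log₁₀(r/r_ref)), then combine on an intensity basis.
conveyor drive: 82 − 20·log₁₀(24.3/2.0) = 82 − 21.69 = 60.31 dB(A).
fan: 87 − 20·log₁₀(7.9/2.0) = 87 − 11.93 = 75.07 dB(A).
Σ 10^(L/10) = 3.320e+07 → L_total = 10·log₁₀(3.320e+07) = 75.21 dB(A).

75.2 dB(A)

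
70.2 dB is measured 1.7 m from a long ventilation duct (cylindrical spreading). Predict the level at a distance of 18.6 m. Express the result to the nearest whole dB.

60 dB

Cylindrical spreading from a line source gives a 10·log₁₀(r₂/r₁) drop.
L₂ = 70.2 − 10·log₁₀(18.6/1.7) = 70.2 − 10.391 = 59.81 dB.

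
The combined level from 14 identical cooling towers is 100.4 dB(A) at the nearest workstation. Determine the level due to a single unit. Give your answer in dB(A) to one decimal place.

88.9 dB(A)

Dividing the total intensity by 14 lowers the level by 10·log₁₀ 14 = 11.461 dB: L₁ = 100.4 − 11.461.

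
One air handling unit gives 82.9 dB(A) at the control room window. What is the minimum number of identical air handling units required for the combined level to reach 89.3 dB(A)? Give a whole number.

N identical sources give L₁ + 10·log₁₀ N, so require 10·log₁₀ N ≥ 89.3 − 82.9 = 6.4 dB.
N ≥ 10^(6.4/10) = 4.365, so N = 5.

5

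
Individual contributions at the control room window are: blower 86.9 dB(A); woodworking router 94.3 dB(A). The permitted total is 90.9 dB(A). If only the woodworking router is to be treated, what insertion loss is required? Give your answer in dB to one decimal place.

5.6 dB

Fixed contribution from the other source: Σ 10^(L/10) = 10^(86.9/10) = 4.898e+08 (86.90 dB(A)).
To meet 90.9 dB(A) overall, the treated woodworking router may contribute at most 10^(90.9/10) − 4.898e+08 = 7.405e+08, i.e. 88.70 dB(A).
So the woodworking router must be reduced from 94.3 to 88.70 dB(A): IL = 5.60 dB.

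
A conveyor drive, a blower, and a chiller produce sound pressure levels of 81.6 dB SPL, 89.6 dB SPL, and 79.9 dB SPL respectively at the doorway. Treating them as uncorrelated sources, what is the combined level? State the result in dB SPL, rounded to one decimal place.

For uncorrelated sources the intensities add, so convert each level to linear form, sum, and take 10·log₁₀ of the total.
Σ 10^(L/10) = 10^(81.6/10) + 10^(89.6/10) + 10^(79.9/10) = 1.154e+09.
L_total = 10·log₁₀(1.154e+09) = 90.62 dB SPL.

90.6 dB SPL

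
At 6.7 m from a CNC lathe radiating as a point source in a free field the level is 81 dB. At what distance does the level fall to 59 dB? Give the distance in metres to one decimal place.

The 22.0 dB drop corresponds to a distance ratio of 10^(22.0/20) for a point source.
r₂ = 6.7·10^((81−59)/20) = 6.7·10^(22.0/20) = 84.35 m.

84.3 m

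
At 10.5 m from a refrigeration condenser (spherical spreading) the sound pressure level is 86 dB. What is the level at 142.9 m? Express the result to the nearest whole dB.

Spherical spreading from a point source gives a 20·log₁₀(r₂/r₁) drop.
L₂ = 86 − 20·log₁₀(142.9/10.5) = 86 − 22.677 = 63.32 dB.

63 dB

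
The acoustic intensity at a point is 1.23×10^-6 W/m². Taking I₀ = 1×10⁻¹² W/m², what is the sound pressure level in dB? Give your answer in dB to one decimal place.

60.9 dB

Dividing by I₀ shifts the exponent by 12: I/I₀ = 1.23×10^6.
L = 10·(0.0899 + 6) = 60.90 dB.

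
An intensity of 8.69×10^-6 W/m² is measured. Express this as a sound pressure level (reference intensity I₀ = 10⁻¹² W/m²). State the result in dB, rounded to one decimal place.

69.4 dB

L = 10·log₁₀(I/I₀) = 10·log₁₀(8.69×10^-6/10⁻¹²) = 10·log₁₀(8.69×10^6).
L = 10·(0.9390 + 6) = 69.39 dB.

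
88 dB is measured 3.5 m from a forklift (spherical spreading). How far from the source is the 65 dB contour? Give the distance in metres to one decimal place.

For a point source L₁ − L₂ = 20·log₁₀(r₂/r₁), so r₂ = r₁·10^((L₁−L₂)/20).
r₂ = 3.5·10^((88−65)/20) = 3.5·10^(23.0/20) = 49.44 m.

49.4 m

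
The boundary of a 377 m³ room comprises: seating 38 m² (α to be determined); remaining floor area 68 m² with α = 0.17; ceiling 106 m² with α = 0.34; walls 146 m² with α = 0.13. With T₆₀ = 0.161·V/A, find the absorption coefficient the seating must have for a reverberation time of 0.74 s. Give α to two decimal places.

From T₆₀ = 0.161·V/A, the target T₆₀ = 0.74 s needs A = 0.161·377/0.74 = 82.02 m².
Absorption from the other surfaces = 68·0.17 + 106·0.34 + 146·0.13 = 66.58 m², so the seating must supply 15.44 m² over 38 m².
α = 15.44/38 = 0.406.

0.41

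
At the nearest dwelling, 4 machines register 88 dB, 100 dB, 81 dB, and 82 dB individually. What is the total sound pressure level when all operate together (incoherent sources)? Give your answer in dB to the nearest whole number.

100 dB

Incoherent sources combine by intensity addition: L_total = 10·log₁₀(Σ 10^(L_i/10)).
Σ 10^(L/10) = 10^(88/10) + 10^(100/10) + 10^(81/10) + 10^(82/10) = 1.092e+10.
L_total = 10·log₁₀(1.092e+10) = 100.38 dB.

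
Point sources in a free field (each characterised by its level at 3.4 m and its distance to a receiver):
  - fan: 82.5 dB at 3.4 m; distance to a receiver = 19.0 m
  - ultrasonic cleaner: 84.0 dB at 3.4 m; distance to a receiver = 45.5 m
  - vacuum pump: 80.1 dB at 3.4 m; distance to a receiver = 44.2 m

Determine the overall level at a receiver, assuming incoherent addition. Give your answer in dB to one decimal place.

Propagate each source to the receiver with L = L_ref − 20·log₁₀(r/r_ref), then add intensities.
fan: 82.5 − 20·log₁₀(19.0/3.4) = 82.5 − 14.95 = 67.55 dB.
ultrasonic cleaner: 84.0 − 20·log₁₀(45.5/3.4) = 84.0 − 22.53 = 61.47 dB.
vacuum pump: 80.1 − 20·log₁₀(44.2/3.4) = 80.1 − 22.28 = 57.82 dB.
Σ 10^(L/10) = 7.703e+06 → L_total = 10·log₁₀(7.703e+06) = 68.87 dB.

68.9 dB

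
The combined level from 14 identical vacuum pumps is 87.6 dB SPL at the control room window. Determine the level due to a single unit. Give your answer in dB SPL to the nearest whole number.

14 equal contributions raise the level by 10·log₁₀ 14 = 11.461 dB, so each unit alone gives 87.6 − 11.461.

76 dB SPL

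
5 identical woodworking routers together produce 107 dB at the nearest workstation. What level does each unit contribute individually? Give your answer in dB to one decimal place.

100.0 dB

For N identical incoherent sources L_total = L₁ + 10·log₁₀ N, so L₁ = 107 − 10·log₁₀(5) = 107 − 6.990.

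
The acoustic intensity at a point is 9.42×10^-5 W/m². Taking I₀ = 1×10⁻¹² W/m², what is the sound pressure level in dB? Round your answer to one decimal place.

L = 10·log₁₀(I/I₀) = 10·log₁₀(9.42×10^-5/10⁻¹²) = 10·log₁₀(9.42×10^7).
L = 10·(0.9741 + 7) = 79.74 dB.

79.7 dB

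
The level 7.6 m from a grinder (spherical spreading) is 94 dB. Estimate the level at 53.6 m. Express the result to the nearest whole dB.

Spherical spreading from a point source gives a 20·log₁₀(r₂/r₁) drop.
L₂ = 94 − 20·log₁₀(53.6/7.6) = 94 − 16.967 = 77.03 dB.

77 dB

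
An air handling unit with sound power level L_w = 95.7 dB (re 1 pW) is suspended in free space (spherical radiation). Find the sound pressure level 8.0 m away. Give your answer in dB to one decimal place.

66.6 dB

The power spreads over a sphere of area 4π·r², so L_p = L_w − 10·log₁₀(4π·r²).
4π·r² = 804.2 m², 10·log₁₀ of that is 29.054 dB.
L_p = 95.7 − 29.054 = 66.65 dB.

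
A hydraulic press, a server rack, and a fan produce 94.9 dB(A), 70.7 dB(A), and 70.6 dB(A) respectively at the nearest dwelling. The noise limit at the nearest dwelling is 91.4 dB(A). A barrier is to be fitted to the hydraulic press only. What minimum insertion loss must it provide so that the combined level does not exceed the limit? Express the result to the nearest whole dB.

4 dB

Fixed contribution from the other sources: Σ 10^(L/10) = 10^(70.7/10) + 10^(70.6/10) = 2.323e+07 (73.66 dB(A)).
The limit corresponds to 10^(91.4/10) = 1.380e+09; subtracting the fixed part leaves 1.357e+09 for the hydraulic press, i.e. 91.33 dB(A).
So the hydraulic press must be reduced from 94.9 to 91.33 dB(A): IL = 3.57 dB.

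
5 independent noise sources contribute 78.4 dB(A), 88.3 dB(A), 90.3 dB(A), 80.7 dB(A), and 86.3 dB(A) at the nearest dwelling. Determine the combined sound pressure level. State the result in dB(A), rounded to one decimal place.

For uncorrelated sources the intensities add, so convert each level to linear form, sum, and take 10·log₁₀ of the total.
Σ 10^(L/10) = 10^(78.4/10) + 10^(88.3/10) + 10^(90.3/10) + 10^(80.7/10) + 10^(86.3/10) = 2.361e+09.
L_total = 10·log₁₀(2.361e+09) = 93.73 dB(A).

93.7 dB(A)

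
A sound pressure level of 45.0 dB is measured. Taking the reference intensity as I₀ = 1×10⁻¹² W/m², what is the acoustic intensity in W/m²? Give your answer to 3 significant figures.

3.16e-08 W/m²

L = 10·log₁₀(I/I₀) ⇒ I = I₀·10^(L/10) = 10⁻¹² × 10^4.50.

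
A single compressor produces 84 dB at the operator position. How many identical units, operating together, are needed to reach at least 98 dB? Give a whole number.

N identical sources give L₁ + 10·log₁₀ N, so require 10·log₁₀ N ≥ 98 − 84 = 14.0 dB.
N ≥ 10^(14.0/10) = 25.119, so N = 26.

26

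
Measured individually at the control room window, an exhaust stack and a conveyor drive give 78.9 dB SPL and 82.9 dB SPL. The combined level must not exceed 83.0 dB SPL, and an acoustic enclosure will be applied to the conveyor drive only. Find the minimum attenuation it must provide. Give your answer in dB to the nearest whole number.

2 dB

Everything except the conveyor drive sums to 10^(78.9/10) = 7.762e+07 in linear terms, 78.90 dB SPL.
To meet 83.0 dB SPL overall, the treated conveyor drive may contribute at most 10^(83.0/10) − 7.762e+07 = 1.219e+08, i.e. 80.86 dB SPL.
Required insertion loss = 82.9 − 80.86 = 2.04 dB.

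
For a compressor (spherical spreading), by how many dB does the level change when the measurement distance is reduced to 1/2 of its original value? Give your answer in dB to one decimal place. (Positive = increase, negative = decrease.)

With spherical spreading the level changes by −20·log₁₀(r₂/r₁).
ΔL = −20·log₁₀(0.5) = +6.02 dB.

+6.0 dB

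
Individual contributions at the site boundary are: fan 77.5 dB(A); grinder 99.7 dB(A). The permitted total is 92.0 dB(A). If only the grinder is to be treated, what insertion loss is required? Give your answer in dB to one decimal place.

Everything except the grinder sums to 10^(77.5/10) = 5.623e+07 in linear terms, 77.50 dB(A).
To meet 92.0 dB(A) overall, the treated grinder may contribute at most 10^(92.0/10) − 5.623e+07 = 1.529e+09, i.e. 91.84 dB(A).
Required insertion loss = 99.7 − 91.84 = 7.86 dB.

7.9 dB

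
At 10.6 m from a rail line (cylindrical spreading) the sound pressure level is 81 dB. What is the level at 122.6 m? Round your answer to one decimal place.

70.4 dB

Cylindrical spreading from a line source gives a 10·log₁₀(r₂/r₁) drop.
L₂ = 81 − 10·log₁₀(122.6/10.6) = 81 − 10.632 = 70.37 dB.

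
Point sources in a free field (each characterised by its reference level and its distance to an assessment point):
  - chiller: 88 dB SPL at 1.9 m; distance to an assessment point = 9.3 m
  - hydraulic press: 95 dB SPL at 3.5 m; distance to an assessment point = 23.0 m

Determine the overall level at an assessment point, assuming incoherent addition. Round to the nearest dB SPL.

80 dB SPL

Propagate each source to the receiver with L = L_ref − 20·log₁₀(r/r_ref), then add intensities.
chiller: 88 − 20·log₁₀(9.3/1.9) = 88 − 13.79 = 74.21 dB SPL.
hydraulic press: 95 − 20·log₁₀(23.0/3.5) = 95 − 16.35 = 78.65 dB SPL.
Σ 10^(L/10) = 9.956e+07 → L_total = 10·log₁₀(9.956e+07) = 79.98 dB SPL.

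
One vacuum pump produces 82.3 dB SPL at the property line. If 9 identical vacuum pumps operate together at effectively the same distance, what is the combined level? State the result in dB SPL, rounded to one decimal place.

With 9 equal, uncorrelated contributions the intensity is 9× that of one unit, giving a rise of 10·log₁₀ 9.
L_total = 82.3 + 10·log₁₀(9) = 82.3 + 9.542 = 91.84 dB SPL.

91.8 dB SPL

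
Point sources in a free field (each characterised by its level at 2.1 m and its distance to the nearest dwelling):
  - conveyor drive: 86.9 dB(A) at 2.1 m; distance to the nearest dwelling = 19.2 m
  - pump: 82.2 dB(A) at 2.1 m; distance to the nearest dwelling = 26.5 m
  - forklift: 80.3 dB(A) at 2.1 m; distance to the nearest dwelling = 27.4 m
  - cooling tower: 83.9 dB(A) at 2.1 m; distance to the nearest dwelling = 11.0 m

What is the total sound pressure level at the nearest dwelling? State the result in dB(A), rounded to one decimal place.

72.2 dB(A)

Propagate each source to the receiver with L = L_ref − 20·log₁₀(r/r_ref), then add intensities.
conveyor drive: 86.9 − 20·log₁₀(19.2/2.1) = 86.9 − 19.22 = 67.68 dB(A).
pump: 82.2 − 20·log₁₀(26.5/2.1) = 82.2 − 22.02 = 60.18 dB(A).
forklift: 80.3 − 20·log₁₀(27.4/2.1) = 80.3 − 22.31 = 57.99 dB(A).
cooling tower: 83.9 − 20·log₁₀(11.0/2.1) = 83.9 − 14.38 = 69.52 dB(A).
Σ 10^(L/10) = 1.648e+07 → L_total = 10·log₁₀(1.648e+07) = 72.17 dB(A).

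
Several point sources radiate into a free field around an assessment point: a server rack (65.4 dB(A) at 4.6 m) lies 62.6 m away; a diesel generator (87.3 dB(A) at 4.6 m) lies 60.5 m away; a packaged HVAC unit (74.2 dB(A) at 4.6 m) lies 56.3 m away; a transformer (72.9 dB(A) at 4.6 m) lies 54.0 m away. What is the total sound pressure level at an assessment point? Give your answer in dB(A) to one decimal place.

65.4 dB(A)

First find each source's level at the receiver (point-source: −20·log₁₀(r/r_ref)), then combine on an intensity basis.
server rack: 65.4 − 20·log₁₀(62.6/4.6) = 65.4 − 22.68 = 42.72 dB(A).
diesel generator: 87.3 − 20·log₁₀(60.5/4.6) = 87.3 − 22.38 = 64.92 dB(A).
packaged HVAC unit: 74.2 − 20·log₁₀(56.3/4.6) = 74.2 − 21.76 = 52.44 dB(A).
transformer: 72.9 − 20·log₁₀(54.0/4.6) = 72.9 − 21.39 = 51.51 dB(A).
Σ 10^(L/10) = 3.440e+06 → L_total = 10·log₁₀(3.440e+06) = 65.37 dB(A).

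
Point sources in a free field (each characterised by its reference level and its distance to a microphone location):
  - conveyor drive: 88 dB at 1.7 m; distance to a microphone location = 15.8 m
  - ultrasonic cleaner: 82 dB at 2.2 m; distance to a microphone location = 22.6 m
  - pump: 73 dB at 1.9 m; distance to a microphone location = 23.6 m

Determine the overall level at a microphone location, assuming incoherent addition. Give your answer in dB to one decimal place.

69.5 dB

First find each source's level at the receiver (point-source: −20·log₁₀(r/r_ref)), then combine on an intensity basis.
conveyor drive: 88 − 20·log₁₀(15.8/1.7) = 88 − 19.36 = 68.64 dB.
ultrasonic cleaner: 82 − 20·log₁₀(22.6/2.2) = 82 − 20.23 = 61.77 dB.
pump: 73 − 20·log₁₀(23.6/1.9) = 73 − 21.88 = 51.12 dB.
Σ 10^(L/10) = 8.936e+06 → L_total = 10·log₁₀(8.936e+06) = 69.51 dB.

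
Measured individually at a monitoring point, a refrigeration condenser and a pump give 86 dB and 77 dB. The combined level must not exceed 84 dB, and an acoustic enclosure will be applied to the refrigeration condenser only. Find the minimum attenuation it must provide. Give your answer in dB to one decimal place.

3.0 dB

Fixed contribution from the other source: Σ 10^(L/10) = 10^(77/10) = 5.012e+07 (77.00 dB).
The limit corresponds to 10^(84/10) = 2.512e+08; subtracting the fixed part leaves 2.011e+08 for the refrigeration condenser, i.e. 83.03 dB.
So the refrigeration condenser must be reduced from 86 to 83.03 dB: IL = 2.97 dB.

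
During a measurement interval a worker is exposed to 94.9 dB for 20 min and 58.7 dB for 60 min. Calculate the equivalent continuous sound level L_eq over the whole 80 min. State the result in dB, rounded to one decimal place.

L_eq = 10·log₁₀[(1/T)·Σ tᵢ·10^(Lᵢ/10)] with T = 80 min.
Σ tᵢ·10^(Lᵢ/10) = 20·10^(94.9/10) + 60·10^(58.7/10) = 6.185e+10.
L_eq = 10·log₁₀(6.185e+10/80) = 88.88 dB.

88.9 dB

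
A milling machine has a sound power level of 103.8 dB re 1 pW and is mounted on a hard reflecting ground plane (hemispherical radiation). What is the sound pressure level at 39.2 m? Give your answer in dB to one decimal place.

64.0 dB

Free-field hemispherical radiation: L_p = L_w − 10·log₁₀(2π·r²), r = 39.2 m.
2π·r² = 9655 m², 10·log₁₀ of that is 39.848 dB.
L_p = 103.8 − 39.848 = 63.95 dB.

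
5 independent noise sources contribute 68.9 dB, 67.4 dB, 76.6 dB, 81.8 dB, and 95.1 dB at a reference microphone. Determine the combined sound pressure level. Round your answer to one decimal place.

Incoherent sources combine by intensity addition: L_total = 10·log₁₀(Σ 10^(L_i/10)).
Σ 10^(L/10) = 10^(68.9/10) + 10^(67.4/10) + 10^(76.6/10) + 10^(81.8/10) + 10^(95.1/10) = 3.446e+09.
L_total = 10·log₁₀(3.446e+09) = 95.37 dB.

95.4 dB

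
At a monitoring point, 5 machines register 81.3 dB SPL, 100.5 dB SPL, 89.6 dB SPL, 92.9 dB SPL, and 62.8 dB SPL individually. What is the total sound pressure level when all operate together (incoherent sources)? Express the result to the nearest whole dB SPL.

For uncorrelated sources the intensities add, so convert each level to linear form, sum, and take 10·log₁₀ of the total.
Σ 10^(L/10) = 10^(81.3/10) + 10^(100.5/10) + 10^(89.6/10) + 10^(92.9/10) + 10^(62.8/10) = 1.422e+10.
L_total = 10·log₁₀(1.422e+10) = 101.53 dB SPL.

102 dB SPL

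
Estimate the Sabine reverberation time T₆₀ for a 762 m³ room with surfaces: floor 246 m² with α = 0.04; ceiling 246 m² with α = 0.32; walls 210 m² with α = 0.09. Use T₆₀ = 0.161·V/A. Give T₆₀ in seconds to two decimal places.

A = Σ Sᵢαᵢ = 246·0.04 + 246·0.32 + 210·0.09 = 107.46 m².
T₆₀ = 0.161·V/A = 0.161·762/107.46 = 1.142 s.

1.14 s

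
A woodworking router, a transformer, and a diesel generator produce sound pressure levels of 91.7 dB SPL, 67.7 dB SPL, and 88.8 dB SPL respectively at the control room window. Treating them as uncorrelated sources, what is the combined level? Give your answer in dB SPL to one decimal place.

93.5 dB SPL

Incoherent sources combine by intensity addition: L_total = 10·log₁₀(Σ 10^(L_i/10)).
Σ 10^(L/10) = 10^(91.7/10) + 10^(67.7/10) + 10^(88.8/10) = 2.244e+09.
L_total = 10·log₁₀(2.244e+09) = 93.51 dB SPL.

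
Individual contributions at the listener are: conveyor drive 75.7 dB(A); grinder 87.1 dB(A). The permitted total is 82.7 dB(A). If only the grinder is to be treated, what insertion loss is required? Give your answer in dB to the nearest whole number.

The untreated sources together contribute 10^(75.7/10) = 3.715e+07, i.e. 75.70 dB(A).
The limit corresponds to 10^(82.7/10) = 1.862e+08; subtracting the fixed part leaves 1.491e+08 for the grinder, i.e. 81.73 dB(A).
So the grinder must be reduced from 87.1 to 81.73 dB(A): IL = 5.37 dB.

5 dB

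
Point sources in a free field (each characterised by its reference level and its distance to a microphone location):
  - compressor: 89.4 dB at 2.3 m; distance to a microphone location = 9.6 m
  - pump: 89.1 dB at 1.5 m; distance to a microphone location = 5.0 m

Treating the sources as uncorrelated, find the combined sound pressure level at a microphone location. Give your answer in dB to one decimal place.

Propagate each source to the receiver with L = L_ref − 20·log₁₀(r/r_ref), then add intensities.
compressor: 89.4 − 20·log₁₀(9.6/2.3) = 89.4 − 12.41 = 76.99 dB.
pump: 89.1 − 20·log₁₀(5.0/1.5) = 89.1 − 10.46 = 78.64 dB.
Σ 10^(L/10) = 1.231e+08 → L_total = 10·log₁₀(1.231e+08) = 80.90 dB.

80.9 dB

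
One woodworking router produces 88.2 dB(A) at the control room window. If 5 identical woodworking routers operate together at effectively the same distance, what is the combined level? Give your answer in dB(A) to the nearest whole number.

95 dB(A)

L_total = L₁ + 10·log₁₀ N for N identical incoherent sources.
L_total = 88.2 + 10·log₁₀(5) = 88.2 + 6.990 = 95.19 dB(A).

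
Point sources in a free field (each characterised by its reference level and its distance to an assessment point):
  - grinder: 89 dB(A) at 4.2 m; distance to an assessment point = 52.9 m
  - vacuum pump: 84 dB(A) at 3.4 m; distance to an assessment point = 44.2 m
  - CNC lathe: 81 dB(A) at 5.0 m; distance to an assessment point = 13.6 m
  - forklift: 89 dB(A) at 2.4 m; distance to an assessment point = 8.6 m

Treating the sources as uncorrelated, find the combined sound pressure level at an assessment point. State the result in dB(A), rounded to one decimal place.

Propagate each source to the receiver with L = L_ref − 20·log₁₀(r/r_ref), then add intensities.
grinder: 89 − 20·log₁₀(52.9/4.2) = 89 − 22.00 = 67.00 dB(A).
vacuum pump: 84 − 20·log₁₀(44.2/3.4) = 84 − 22.28 = 61.72 dB(A).
CNC lathe: 81 − 20·log₁₀(13.6/5.0) = 81 − 8.69 = 72.31 dB(A).
forklift: 89 − 20·log₁₀(8.6/2.4) = 89 − 11.09 = 77.91 dB(A).
Σ 10^(L/10) = 8.537e+07 → L_total = 10·log₁₀(8.537e+07) = 79.31 dB(A).

79.3 dB(A)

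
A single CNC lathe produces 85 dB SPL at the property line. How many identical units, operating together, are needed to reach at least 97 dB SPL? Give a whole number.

The shortfall is 97 − 85 = 12.0 dB, and N units add 10·log₁₀ N, so need 10·log₁₀ N ≥ 12.0.
N ≥ 10^(12.0/10) = 15.849, so N = 16.

16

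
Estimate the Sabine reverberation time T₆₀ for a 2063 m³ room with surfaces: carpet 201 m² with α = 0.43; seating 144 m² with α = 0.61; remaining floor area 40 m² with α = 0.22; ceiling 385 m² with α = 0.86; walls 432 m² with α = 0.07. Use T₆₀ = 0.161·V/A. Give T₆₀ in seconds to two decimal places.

Summing Sᵢαᵢ: 201·0.43 + 144·0.61 + 40·0.22 + 385·0.86 + 432·0.07 = 544.41 m².
T₆₀ = 0.161 × 2063 / 544.41 = 0.610 s.

0.61 s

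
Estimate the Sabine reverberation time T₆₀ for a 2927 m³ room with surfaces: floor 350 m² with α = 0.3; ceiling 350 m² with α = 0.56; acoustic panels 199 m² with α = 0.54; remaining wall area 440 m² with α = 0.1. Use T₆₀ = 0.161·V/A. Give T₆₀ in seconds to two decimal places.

1.04 s

Total absorption A = 350·0.3 + 350·0.56 + 199·0.54 + 440·0.1 = 452.46 m² sabins.
T₆₀ = 0.161 × 2927 / 452.46 = 1.042 s.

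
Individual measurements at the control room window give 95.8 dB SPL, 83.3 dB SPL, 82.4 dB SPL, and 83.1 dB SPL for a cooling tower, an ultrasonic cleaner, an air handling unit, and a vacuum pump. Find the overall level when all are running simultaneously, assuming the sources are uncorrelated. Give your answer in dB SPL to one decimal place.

Incoherent sources combine by intensity addition: L_total = 10·log₁₀(Σ 10^(L_i/10)).
Σ 10^(L/10) = 10^(95.8/10) + 10^(83.3/10) + 10^(82.4/10) + 10^(83.1/10) = 4.394e+09.
L_total = 10·log₁₀(4.394e+09) = 96.43 dB SPL.

96.4 dB SPL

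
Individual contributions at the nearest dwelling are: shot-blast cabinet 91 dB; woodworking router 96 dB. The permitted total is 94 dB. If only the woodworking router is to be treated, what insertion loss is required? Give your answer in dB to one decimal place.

Everything except the woodworking router sums to 10^(91/10) = 1.259e+09 in linear terms, 91.00 dB.
The limit corresponds to 10^(94/10) = 2.512e+09; subtracting the fixed part leaves 1.253e+09 for the woodworking router, i.e. 90.98 dB.
So the woodworking router must be reduced from 96 to 90.98 dB: IL = 5.02 dB.

5.0 dB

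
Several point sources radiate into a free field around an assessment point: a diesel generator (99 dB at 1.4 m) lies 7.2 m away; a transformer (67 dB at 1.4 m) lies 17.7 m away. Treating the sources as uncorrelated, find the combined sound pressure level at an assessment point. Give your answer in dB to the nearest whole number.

85 dB

Propagate each source to the receiver with L = L_ref − 20·log₁₀(r/r_ref), then add intensities.
diesel generator: 99 − 20·log₁₀(7.2/1.4) = 99 − 14.22 = 84.78 dB.
transformer: 67 − 20·log₁₀(17.7/1.4) = 67 − 22.04 = 44.96 dB.
Σ 10^(L/10) = 3.004e+08 → L_total = 10·log₁₀(3.004e+08) = 84.78 dB.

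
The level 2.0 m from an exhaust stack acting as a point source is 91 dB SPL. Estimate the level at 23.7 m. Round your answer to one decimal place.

69.5 dB SPL

Spherical spreading from a point source gives a 20·log₁₀(r₂/r₁) drop.
L₂ = 91 − 20·log₁₀(23.7/2.0) = 91 − 21.474 = 69.53 dB SPL.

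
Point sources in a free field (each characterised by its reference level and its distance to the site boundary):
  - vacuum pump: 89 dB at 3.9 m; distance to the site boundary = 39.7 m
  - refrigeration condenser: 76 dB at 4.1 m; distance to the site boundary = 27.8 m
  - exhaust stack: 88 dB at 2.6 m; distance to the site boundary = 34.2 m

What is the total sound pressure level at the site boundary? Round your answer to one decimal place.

Apply inverse-square spreading to bring every level to the receiver, then sum 10^(L/10).
vacuum pump: 89 − 20·log₁₀(39.7/3.9) = 89 − 20.15 = 68.85 dB.
refrigeration condenser: 76 − 20·log₁₀(27.8/4.1) = 76 − 16.63 = 59.37 dB.
exhaust stack: 88 − 20·log₁₀(34.2/2.6) = 88 − 22.38 = 65.62 dB.
Σ 10^(L/10) = 1.218e+07 → L_total = 10·log₁₀(1.218e+07) = 70.86 dB.

70.9 dB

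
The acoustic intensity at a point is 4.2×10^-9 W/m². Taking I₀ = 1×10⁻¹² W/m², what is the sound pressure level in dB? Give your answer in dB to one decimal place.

36.2 dB

I/I₀ = 4.2×10^-9/10⁻¹² = 4.2×10^3, and L = 10·log₁₀(I/I₀).
L = 10·(0.6232 + 3) = 36.23 dB.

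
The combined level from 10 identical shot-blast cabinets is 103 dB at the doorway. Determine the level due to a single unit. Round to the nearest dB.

93 dB

For N identical incoherent sources L_total = L₁ + 10·log₁₀ N, so L₁ = 103 − 10·log₁₀(10) = 103 − 10.000.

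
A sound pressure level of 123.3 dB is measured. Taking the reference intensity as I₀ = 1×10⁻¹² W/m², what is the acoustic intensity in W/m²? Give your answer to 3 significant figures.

2.14 W/m²

I/I₀ = 10^(123.3/10) = 2.138e+12, so I = 2.138e+12 × 10⁻¹² W/m².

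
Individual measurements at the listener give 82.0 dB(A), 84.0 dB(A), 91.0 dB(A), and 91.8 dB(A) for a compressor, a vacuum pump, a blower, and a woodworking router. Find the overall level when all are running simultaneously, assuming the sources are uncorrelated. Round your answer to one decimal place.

95.0 dB(A)

For uncorrelated sources the intensities add, so convert each level to linear form, sum, and take 10·log₁₀ of the total.
Σ 10^(L/10) = 10^(82.0/10) + 10^(84.0/10) + 10^(91.0/10) + 10^(91.8/10) = 3.182e+09.
L_total = 10·log₁₀(3.182e+09) = 95.03 dB(A).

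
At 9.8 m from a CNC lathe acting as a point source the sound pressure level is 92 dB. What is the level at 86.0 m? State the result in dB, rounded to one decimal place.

73.1 dB

Point-source attenuation: ΔL = 20·log₁₀(r₂/r₁) = 20·log₁₀(86.0/9.8) = 18.865 dB.
L₂ = 92 − 20·log₁₀(86.0/9.8) = 92 − 18.865 = 73.13 dB.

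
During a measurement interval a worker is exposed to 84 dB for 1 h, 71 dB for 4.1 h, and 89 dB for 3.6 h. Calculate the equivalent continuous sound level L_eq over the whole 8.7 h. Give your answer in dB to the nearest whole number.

86 dB

The energy average is taken in the linear domain: L_eq = 10·log₁₀[(Σ tᵢ·10^(Lᵢ/10))/T], T = 8.7 h.
Σ tᵢ·10^(Lᵢ/10) = 1·10^(84/10) + 4.1·10^(71/10) + 3.6·10^(89/10) = 3.162e+09.
L_eq = 10·log₁₀(3.162e+09/8.7) = 85.60 dB.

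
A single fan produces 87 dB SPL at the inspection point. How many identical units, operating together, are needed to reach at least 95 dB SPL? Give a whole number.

The shortfall is 95 − 87 = 8.0 dB, and N units add 10·log₁₀ N, so need 10·log₁₀ N ≥ 8.0.
N ≥ 10^(8.0/10) = 6.310, so N = 7.

7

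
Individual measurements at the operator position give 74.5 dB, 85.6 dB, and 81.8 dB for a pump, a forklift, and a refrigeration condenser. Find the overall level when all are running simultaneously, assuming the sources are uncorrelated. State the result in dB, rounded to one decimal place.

Incoherent sources combine by intensity addition: L_total = 10·log₁₀(Σ 10^(L_i/10)).
Σ 10^(L/10) = 10^(74.5/10) + 10^(85.6/10) + 10^(81.8/10) = 5.426e+08.
L_total = 10·log₁₀(5.426e+08) = 87.34 dB.

87.3 dB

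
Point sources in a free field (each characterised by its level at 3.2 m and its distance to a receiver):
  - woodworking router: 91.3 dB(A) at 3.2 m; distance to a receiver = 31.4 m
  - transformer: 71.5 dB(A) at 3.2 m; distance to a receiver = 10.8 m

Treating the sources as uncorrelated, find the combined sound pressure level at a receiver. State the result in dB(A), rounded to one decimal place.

71.8 dB(A)

Propagate each source to the receiver with L = L_ref − 20·log₁₀(r/r_ref), then add intensities.
woodworking router: 91.3 − 20·log₁₀(31.4/3.2) = 91.3 − 19.84 = 71.46 dB(A).
transformer: 71.5 − 20·log₁₀(10.8/3.2) = 71.5 − 10.57 = 60.93 dB(A).
Σ 10^(L/10) = 1.525e+07 → L_total = 10·log₁₀(1.525e+07) = 71.83 dB(A).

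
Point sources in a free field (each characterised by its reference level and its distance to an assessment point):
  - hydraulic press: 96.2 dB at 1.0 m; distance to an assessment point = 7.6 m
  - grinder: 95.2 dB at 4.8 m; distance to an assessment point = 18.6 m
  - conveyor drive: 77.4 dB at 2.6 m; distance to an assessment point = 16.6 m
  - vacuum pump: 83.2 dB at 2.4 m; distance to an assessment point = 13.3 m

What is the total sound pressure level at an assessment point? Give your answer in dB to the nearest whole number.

Apply inverse-square spreading to bring every level to the receiver, then sum 10^(L/10).
hydraulic press: 96.2 − 20·log₁₀(7.6/1.0) = 96.2 − 17.62 = 78.58 dB.
grinder: 95.2 − 20·log₁₀(18.6/4.8) = 95.2 − 11.77 = 83.43 dB.
conveyor drive: 77.4 − 20·log₁₀(16.6/2.6) = 77.4 − 16.10 = 61.30 dB.
vacuum pump: 83.2 − 20·log₁₀(13.3/2.4) = 83.2 − 14.87 = 68.33 dB.
Σ 10^(L/10) = 3.008e+08 → L_total = 10·log₁₀(3.008e+08) = 84.78 dB.

85 dB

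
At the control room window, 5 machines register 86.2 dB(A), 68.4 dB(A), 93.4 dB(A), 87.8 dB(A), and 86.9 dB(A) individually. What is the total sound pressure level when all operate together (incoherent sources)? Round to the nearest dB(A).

96 dB(A)

Incoherent sources combine by intensity addition: L_total = 10·log₁₀(Σ 10^(L_i/10)).
Σ 10^(L/10) = 10^(86.2/10) + 10^(68.4/10) + 10^(93.4/10) + 10^(87.8/10) + 10^(86.9/10) = 3.704e+09.
L_total = 10·log₁₀(3.704e+09) = 95.69 dB(A).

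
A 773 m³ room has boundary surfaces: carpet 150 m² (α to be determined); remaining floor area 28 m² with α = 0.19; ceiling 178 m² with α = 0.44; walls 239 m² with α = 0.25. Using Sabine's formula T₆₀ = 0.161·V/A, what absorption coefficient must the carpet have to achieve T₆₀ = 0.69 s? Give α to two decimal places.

A = 0.161·V/T₆₀ = 0.161·773/0.69 = 180.37 m² sabins.
Absorption from the other surfaces = 28·0.19 + 178·0.44 + 239·0.25 = 143.39 m², so the carpet must supply 36.98 m² over 150 m².
α = 36.98/150 = 0.247.

0.25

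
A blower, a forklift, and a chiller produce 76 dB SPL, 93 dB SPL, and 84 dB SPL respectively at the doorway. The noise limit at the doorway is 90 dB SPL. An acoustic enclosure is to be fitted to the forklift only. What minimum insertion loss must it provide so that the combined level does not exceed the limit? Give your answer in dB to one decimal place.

The untreated sources together contribute 10^(76/10) + 10^(84/10) = 2.910e+08, i.e. 84.64 dB SPL.
The limit corresponds to 10^(90/10) = 1.000e+09; subtracting the fixed part leaves 7.090e+08 for the forklift, i.e. 88.51 dB SPL.
So the forklift must be reduced from 93 to 88.51 dB SPL: IL = 4.49 dB.

4.5 dB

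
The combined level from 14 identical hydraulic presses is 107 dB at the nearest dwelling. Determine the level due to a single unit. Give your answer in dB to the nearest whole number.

96 dB

For N identical incoherent sources L_total = L₁ + 10·log₁₀ N, so L₁ = 107 − 10·log₁₀(14) = 107 − 11.461.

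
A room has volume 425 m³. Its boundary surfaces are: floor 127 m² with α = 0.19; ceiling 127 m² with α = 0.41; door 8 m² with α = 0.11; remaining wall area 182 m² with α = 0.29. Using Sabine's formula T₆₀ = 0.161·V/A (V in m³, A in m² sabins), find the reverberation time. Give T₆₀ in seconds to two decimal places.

Total absorption A = 127·0.19 + 127·0.41 + 8·0.11 + 182·0.29 = 129.86 m² sabins.
T₆₀ = 0.161 × 425 / 129.86 = 0.527 s.

0.53 s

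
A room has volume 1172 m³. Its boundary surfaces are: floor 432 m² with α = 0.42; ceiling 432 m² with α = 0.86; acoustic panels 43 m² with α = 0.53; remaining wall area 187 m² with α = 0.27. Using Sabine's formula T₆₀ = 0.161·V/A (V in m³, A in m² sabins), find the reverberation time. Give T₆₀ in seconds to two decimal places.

0.30 s

Total absorption A = 432·0.42 + 432·0.86 + 43·0.53 + 187·0.27 = 626.24 m² sabins.
T₆₀ = 0.161 × 1172 / 626.24 = 0.301 s.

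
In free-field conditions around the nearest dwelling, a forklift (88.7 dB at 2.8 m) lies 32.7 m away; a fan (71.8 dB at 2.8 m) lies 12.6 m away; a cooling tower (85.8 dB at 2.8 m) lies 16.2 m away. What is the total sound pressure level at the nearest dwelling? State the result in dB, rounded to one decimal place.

Apply inverse-square spreading to bring every level to the receiver, then sum 10^(L/10).
forklift: 88.7 − 20·log₁₀(32.7/2.8) = 88.7 − 21.35 = 67.35 dB.
fan: 71.8 − 20·log₁₀(12.6/2.8) = 71.8 − 13.06 = 58.74 dB.
cooling tower: 85.8 − 20·log₁₀(16.2/2.8) = 85.8 − 15.25 = 70.55 dB.
Σ 10^(L/10) = 1.754e+07 → L_total = 10·log₁₀(1.754e+07) = 72.44 dB.

72.4 dB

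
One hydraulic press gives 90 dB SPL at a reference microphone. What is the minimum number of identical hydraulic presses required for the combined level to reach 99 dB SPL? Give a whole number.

The shortfall is 99 − 90 = 9.0 dB, and N units add 10·log₁₀ N, so need 10·log₁₀ N ≥ 9.0.
N ≥ 10^(9.0/10) = 7.943, so N = 8.

8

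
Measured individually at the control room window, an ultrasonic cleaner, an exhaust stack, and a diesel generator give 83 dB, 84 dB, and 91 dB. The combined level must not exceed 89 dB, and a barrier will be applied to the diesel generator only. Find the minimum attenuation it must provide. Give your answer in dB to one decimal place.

5.6 dB

The untreated sources together contribute 10^(83/10) + 10^(84/10) = 4.507e+08, i.e. 86.54 dB.
To meet 89 dB overall, the treated diesel generator may contribute at most 10^(89/10) − 4.507e+08 = 3.436e+08, i.e. 85.36 dB.
Required insertion loss = 91 − 85.36 = 5.64 dB.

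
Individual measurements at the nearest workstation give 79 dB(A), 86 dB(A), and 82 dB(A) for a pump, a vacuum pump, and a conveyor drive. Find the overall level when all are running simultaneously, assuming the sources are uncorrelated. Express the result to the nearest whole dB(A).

Incoherent sources combine by intensity addition: L_total = 10·log₁₀(Σ 10^(L_i/10)).
Σ 10^(L/10) = 10^(79/10) + 10^(86/10) + 10^(82/10) = 6.360e+08.
L_total = 10·log₁₀(6.360e+08) = 88.03 dB(A).

88 dB(A)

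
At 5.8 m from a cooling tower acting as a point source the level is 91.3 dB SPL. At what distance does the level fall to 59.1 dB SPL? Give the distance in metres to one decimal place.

Point-source spreading drops the level by 20·log₁₀(r₂/r₁); inverting, r₂/r₁ = 10^(ΔL/20).
r₂ = 5.8·10^((91.3−59.1)/20) = 5.8·10^(32.2/20) = 236.28 m.

236.3 m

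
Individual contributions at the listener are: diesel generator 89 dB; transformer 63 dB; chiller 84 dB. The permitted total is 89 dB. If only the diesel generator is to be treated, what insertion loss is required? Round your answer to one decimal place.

The untreated sources together contribute 10^(63/10) + 10^(84/10) = 2.532e+08, i.e. 84.03 dB.
To meet 89 dB overall, the treated diesel generator may contribute at most 10^(89/10) − 2.532e+08 = 5.411e+08, i.e. 87.33 dB.
Required insertion loss = 89 − 87.33 = 1.67 dB.

1.7 dB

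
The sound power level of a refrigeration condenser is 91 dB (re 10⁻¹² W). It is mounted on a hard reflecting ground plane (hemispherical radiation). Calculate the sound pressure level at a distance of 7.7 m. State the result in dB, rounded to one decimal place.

65.3 dB

Free-field hemispherical radiation: L_p = L_w − 10·log₁₀(2π·r²), r = 7.7 m.
2π·r² = 372.5 m², 10·log₁₀ of that is 25.712 dB.
L_p = 91 − 25.712 = 65.29 dB.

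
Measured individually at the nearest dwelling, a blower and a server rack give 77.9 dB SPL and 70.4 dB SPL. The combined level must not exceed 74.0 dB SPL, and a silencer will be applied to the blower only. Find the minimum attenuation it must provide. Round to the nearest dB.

Fixed contribution from the other source: Σ 10^(L/10) = 10^(70.4/10) = 1.096e+07 (70.40 dB SPL).
The limit corresponds to 10^(74.0/10) = 2.512e+07; subtracting the fixed part leaves 1.415e+07 for the blower, i.e. 71.51 dB SPL.
So the blower must be reduced from 77.9 to 71.51 dB SPL: IL = 6.39 dB.

6 dB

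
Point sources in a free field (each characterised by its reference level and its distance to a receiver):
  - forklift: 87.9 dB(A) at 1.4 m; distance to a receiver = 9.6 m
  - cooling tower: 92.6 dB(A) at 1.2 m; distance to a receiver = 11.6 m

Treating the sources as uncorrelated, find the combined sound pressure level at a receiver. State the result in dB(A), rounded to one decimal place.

75.1 dB(A)

First find each source's level at the receiver (point-source: −20·log₁₀(r/r_ref)), then combine on an intensity basis.
forklift: 87.9 − 20·log₁₀(9.6/1.4) = 87.9 − 16.72 = 71.18 dB(A).
cooling tower: 92.6 − 20·log₁₀(11.6/1.2) = 92.6 − 19.71 = 72.89 dB(A).
Σ 10^(L/10) = 3.259e+07 → L_total = 10·log₁₀(3.259e+07) = 75.13 dB(A).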